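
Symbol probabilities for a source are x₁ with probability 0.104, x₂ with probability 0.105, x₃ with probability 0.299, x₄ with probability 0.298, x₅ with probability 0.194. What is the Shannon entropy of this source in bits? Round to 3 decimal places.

H = −Σ pᵢ log₂ pᵢ.
−0.104·log₂(0.104) = 0.3396
−0.105·log₂(0.105) = 0.3414
−0.299·log₂(0.299) = 0.5208
−0.298·log₂(0.298) = 0.5205
−0.194·log₂(0.194) = 0.4590
Sum ≈ 2.1813 → 2.181 bits.

2.181 bits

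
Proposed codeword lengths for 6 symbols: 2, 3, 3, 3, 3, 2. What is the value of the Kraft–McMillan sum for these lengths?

With common denominator 2^3 = 8: Σ 2^(−ℓᵢ) = 2/8 + 1/8 + 1/8 + 1/8 + 1/8 + 2/8 = 8/8 = 1.

1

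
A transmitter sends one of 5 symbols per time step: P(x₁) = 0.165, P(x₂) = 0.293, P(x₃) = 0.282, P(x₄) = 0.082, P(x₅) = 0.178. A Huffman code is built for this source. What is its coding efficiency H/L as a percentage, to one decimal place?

98.0%

Entropy H = −Σ p log₂ p ≈ 2.2019 bits.
Huffman merges: 41/500+33/200→247/1000; 89/500+247/1000→17/40; 141/500+293/1000→23/40; 17/40+23/40→1. L = 2247/1000 ≈ 2.2470.
Efficiency = H/L = 2.2019/2.2470 = 98.0%.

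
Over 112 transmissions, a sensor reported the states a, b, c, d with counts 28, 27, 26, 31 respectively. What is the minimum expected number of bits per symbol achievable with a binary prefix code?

2 bits/symbol

Probabilities are the counts divided by 112.
Repeatedly combine the two least-probable nodes; the expected code length is the sum of the merged weights.
merge 13/56 + 27/112 → 53/112
merge 1/4 + 31/112 → 59/112
merge 53/112 + 59/112 → 1
L = 53/112 + 59/112 + 1 = 2 bits/symbol.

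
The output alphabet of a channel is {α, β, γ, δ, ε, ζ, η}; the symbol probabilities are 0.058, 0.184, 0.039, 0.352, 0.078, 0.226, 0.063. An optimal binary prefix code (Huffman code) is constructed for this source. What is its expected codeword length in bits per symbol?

Repeatedly combine the two least-probable nodes; the expected code length is the sum of the merged weights.
merge 39/1000 + 29/500 → 97/1000
merge 63/1000 + 39/500 → 141/1000
merge 97/1000 + 141/1000 → 119/500
merge 23/125 + 113/500 → 41/100
merge 119/500 + 44/125 → 59/100
merge 41/100 + 59/100 → 1
L = 97/1000 + 141/1000 + 119/500 + 41/100 + 59/100 + 1 = 619/250 = 2.476 bits/symbol.

2.476 bits/symbol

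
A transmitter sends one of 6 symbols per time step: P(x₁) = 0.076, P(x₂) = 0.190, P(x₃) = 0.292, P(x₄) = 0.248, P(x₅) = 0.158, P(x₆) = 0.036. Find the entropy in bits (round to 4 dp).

2.3485 bits

H = −Σ pᵢ log₂ pᵢ.
−0.076·log₂(0.076) = 0.2826
−0.190·log₂(0.190) = 0.4552
−0.292·log₂(0.292) = 0.5186
−0.248·log₂(0.248) = 0.4989
−0.158·log₂(0.158) = 0.4206
−0.036·log₂(0.036) = 0.1727
Sum ≈ 2.3485 → 2.3485 bits.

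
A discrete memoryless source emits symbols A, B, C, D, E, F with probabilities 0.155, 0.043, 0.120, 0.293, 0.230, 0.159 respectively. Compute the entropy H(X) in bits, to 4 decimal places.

2.4076 bits

H = −Σ pᵢ log₂ pᵢ.
−0.155·log₂(0.155) = 0.4169
−0.043·log₂(0.043) = 0.1952
−0.120·log₂(0.120) = 0.3671
−0.293·log₂(0.293) = 0.5189
−0.230·log₂(0.230) = 0.4877
−0.159·log₂(0.159) = 0.4218
Sum ≈ 2.4076 → 2.4076 bits.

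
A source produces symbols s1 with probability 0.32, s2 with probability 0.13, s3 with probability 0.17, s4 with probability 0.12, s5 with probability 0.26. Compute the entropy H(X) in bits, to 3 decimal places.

2.216 bits

H = −Σ pᵢ log₂ pᵢ.
−0.32·log₂(0.32) = 0.5260
−0.13·log₂(0.13) = 0.3826
−0.17·log₂(0.17) = 0.4346
−0.12·log₂(0.12) = 0.3671
−0.26·log₂(0.26) = 0.5053
Sum ≈ 2.2156 → 2.216 bits.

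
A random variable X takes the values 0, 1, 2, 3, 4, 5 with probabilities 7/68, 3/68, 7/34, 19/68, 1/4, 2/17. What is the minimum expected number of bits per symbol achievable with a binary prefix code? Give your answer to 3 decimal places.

2.412 bits/symbol

Repeatedly combine the two least-probable nodes; the expected code length is the sum of the merged weights.
merge 3/68 + 7/68 → 5/34
merge 2/17 + 5/34 → 9/34
merge 7/34 + 1/4 → 31/68
merge 9/34 + 19/68 → 37/68
merge 31/68 + 37/68 → 1
L = 5/34 + 9/34 + 31/68 + 37/68 + 1 = 41/17 ≈ 2.412 bits/symbol.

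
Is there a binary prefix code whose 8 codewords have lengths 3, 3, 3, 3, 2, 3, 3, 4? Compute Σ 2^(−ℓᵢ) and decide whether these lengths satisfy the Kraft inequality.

1.0625; no

With common denominator 2^4 = 16: Σ 2^(−ℓᵢ) = 2/16 + 2/16 + 2/16 + 2/16 + 4/16 + 2/16 + 2/16 + 1/16 = 17/16 = 1.0625.
Kraft's inequality requires Σ ≤ 1; here Σ = 1.0625 > 1, so no such prefix code exists.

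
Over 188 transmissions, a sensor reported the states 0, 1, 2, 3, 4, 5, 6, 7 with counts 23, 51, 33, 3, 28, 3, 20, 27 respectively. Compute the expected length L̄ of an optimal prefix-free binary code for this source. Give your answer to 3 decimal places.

Probabilities are the counts divided by 188.
Repeatedly combine the two least-probable nodes; the expected code length is the sum of the merged weights.
merge 3/188 + 3/188 → 3/94
merge 3/94 + 5/47 → 13/94
merge 23/188 + 13/94 → 49/188
merge 27/188 + 7/47 → 55/188
merge 33/188 + 49/188 → 41/94
merge 51/188 + 55/188 → 53/94
merge 41/94 + 53/94 → 1
L = 3/94 + 13/94 + 49/188 + 55/188 + 41/94 + 53/94 + 1 = 128/47 ≈ 2.723 bits/symbol.

2.723 bits/symbol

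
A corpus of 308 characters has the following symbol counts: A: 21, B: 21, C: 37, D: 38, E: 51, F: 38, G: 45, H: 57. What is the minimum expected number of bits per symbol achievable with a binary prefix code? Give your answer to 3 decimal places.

2.951 bits/symbol

Probabilities are the counts divided by 308.
Repeatedly combine the two least-probable nodes; the expected code length is the sum of the merged weights.
merge 3/44 + 3/44 → 3/22
merge 37/308 + 19/154 → 75/308
merge 19/154 + 3/22 → 20/77
merge 45/308 + 51/308 → 24/77
merge 57/308 + 75/308 → 3/7
merge 20/77 + 24/77 → 4/7
merge 3/7 + 4/7 → 1
L = 3/22 + 75/308 + 20/77 + 24/77 + 3/7 + 4/7 + 1 = 909/308 ≈ 2.951 bits/symbol.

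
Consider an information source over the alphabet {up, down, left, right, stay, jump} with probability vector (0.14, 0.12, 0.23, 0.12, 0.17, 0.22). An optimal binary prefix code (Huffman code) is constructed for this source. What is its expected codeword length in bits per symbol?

2.55 bits/symbol

Repeatedly combine the two least-probable nodes; the expected code length is the sum of the merged weights.
merge 3/25 + 3/25 → 6/25
merge 7/50 + 17/100 → 31/100
merge 11/50 + 23/100 → 9/20
merge 6/25 + 31/100 → 11/20
merge 9/20 + 11/20 → 1
L = 6/25 + 31/100 + 9/20 + 11/20 + 1 = 51/20 = 2.55 bits/symbol.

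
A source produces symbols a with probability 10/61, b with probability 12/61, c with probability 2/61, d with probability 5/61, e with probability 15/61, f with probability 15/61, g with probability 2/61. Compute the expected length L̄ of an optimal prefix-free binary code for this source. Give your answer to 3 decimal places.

2.525 bits/symbol

Repeatedly combine the two least-probable nodes; the expected code length is the sum of the merged weights.
merge 2/61 + 2/61 → 4/61
merge 4/61 + 5/61 → 9/61
merge 9/61 + 10/61 → 19/61
merge 12/61 + 15/61 → 27/61
merge 15/61 + 19/61 → 34/61
merge 27/61 + 34/61 → 1
L = 4/61 + 9/61 + 19/61 + 27/61 + 34/61 + 1 = 154/61 ≈ 2.525 bits/symbol.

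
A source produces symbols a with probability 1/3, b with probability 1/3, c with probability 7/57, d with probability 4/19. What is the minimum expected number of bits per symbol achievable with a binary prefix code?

Repeatedly combine the two least-probable nodes; the expected code length is the sum of the merged weights.
merge 7/57 + 4/19 → 1/3
merge 1/3 + 1/3 → 2/3
merge 1/3 + 2/3 → 1
L = 1/3 + 2/3 + 1 = 2 bits/symbol.

2 bits/symbol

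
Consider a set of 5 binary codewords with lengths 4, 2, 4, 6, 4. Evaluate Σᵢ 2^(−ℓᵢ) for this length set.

With common denominator 2^6 = 64: Σ 2^(−ℓᵢ) = 4/64 + 16/64 + 4/64 + 1/64 + 4/64 = 29/64 = 0.453125.

0.453125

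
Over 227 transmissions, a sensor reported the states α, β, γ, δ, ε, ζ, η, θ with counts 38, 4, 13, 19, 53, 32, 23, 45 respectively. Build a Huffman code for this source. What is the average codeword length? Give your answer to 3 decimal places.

2.802 bits/symbol

Probabilities are the counts divided by 227.
Repeatedly combine the two least-probable nodes; the expected code length is the sum of the merged weights.
merge 4/227 + 13/227 → 17/227
merge 17/227 + 19/227 → 36/227
merge 23/227 + 32/227 → 55/227
merge 36/227 + 38/227 → 74/227
merge 45/227 + 53/227 → 98/227
merge 55/227 + 74/227 → 129/227
merge 98/227 + 129/227 → 1
L = 17/227 + 36/227 + 55/227 + 74/227 + 98/227 + 129/227 + 1 = 636/227 ≈ 2.802 bits/symbol.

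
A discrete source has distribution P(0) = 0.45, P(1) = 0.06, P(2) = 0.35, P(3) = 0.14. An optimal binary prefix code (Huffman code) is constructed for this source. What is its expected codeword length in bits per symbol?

1.75 bits/symbol

Repeatedly combine the two least-probable nodes; the expected code length is the sum of the merged weights.
merge 3/50 + 7/50 → 1/5
merge 1/5 + 7/20 → 11/20
merge 9/20 + 11/20 → 1
L = 1/5 + 11/20 + 1 = 7/4 = 1.75 bits/symbol.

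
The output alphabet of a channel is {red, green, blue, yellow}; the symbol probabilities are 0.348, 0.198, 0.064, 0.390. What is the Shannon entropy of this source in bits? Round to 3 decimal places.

H = −Σ pᵢ log₂ pᵢ.
−0.348·log₂(0.348) = 0.5299
−0.198·log₂(0.198) = 0.4626
−0.064·log₂(0.064) = 0.2538
−0.390·log₂(0.390) = 0.5298
Sum ≈ 1.7762 → 1.776 bits.

1.776 bits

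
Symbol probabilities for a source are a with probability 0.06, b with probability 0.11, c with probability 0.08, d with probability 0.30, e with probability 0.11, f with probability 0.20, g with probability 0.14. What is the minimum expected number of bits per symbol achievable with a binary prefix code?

2.64 bits/symbol

Repeatedly combine the two least-probable nodes; the expected code length is the sum of the merged weights.
merge 3/50 + 2/25 → 7/50
merge 11/100 + 11/100 → 11/50
merge 7/50 + 7/50 → 7/25
merge 1/5 + 11/50 → 21/50
merge 7/25 + 3/10 → 29/50
merge 21/50 + 29/50 → 1
L = 7/50 + 11/50 + 7/25 + 21/50 + 29/50 + 1 = 66/25 = 2.64 bits/symbol.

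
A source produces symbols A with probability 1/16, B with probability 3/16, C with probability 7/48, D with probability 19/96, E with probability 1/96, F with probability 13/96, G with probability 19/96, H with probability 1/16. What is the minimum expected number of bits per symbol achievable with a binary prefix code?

Repeatedly combine the two least-probable nodes; the expected code length is the sum of the merged weights.
merge 1/96 + 1/16 → 7/96
merge 1/16 + 7/96 → 13/96
merge 13/96 + 13/96 → 13/48
merge 7/48 + 3/16 → 1/3
merge 19/96 + 19/96 → 19/48
merge 13/48 + 1/3 → 29/48
merge 19/48 + 29/48 → 1
L = 7/96 + 13/96 + 13/48 + 1/3 + 19/48 + 29/48 + 1 = 45/16 = 2.8125 bits/symbol.

2.8125 bits/symbol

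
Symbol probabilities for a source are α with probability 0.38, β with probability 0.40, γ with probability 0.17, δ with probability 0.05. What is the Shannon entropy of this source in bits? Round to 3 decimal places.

H = −Σ pᵢ log₂ pᵢ.
−0.38·log₂(0.38) = 0.5305
−0.40·log₂(0.40) = 0.5288
−0.17·log₂(0.17) = 0.4346
−0.05·log₂(0.05) = 0.2161
Sum ≈ 1.7099 → 1.710 bits.

1.710 bits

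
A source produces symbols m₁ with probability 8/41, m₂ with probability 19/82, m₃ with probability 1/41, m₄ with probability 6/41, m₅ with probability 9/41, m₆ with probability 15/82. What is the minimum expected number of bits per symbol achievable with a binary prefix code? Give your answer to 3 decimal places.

Repeatedly combine the two least-probable nodes; the expected code length is the sum of the merged weights.
merge 1/41 + 6/41 → 7/41
merge 7/41 + 15/82 → 29/82
merge 8/41 + 9/41 → 17/41
merge 19/82 + 29/82 → 24/41
merge 17/41 + 24/41 → 1
L = 7/41 + 29/82 + 17/41 + 24/41 + 1 = 207/82 ≈ 2.524 bits/symbol.

2.524 bits/symbol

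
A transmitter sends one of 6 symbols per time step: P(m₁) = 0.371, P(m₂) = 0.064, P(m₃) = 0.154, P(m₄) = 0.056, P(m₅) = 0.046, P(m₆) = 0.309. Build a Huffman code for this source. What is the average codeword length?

2.217 bits/symbol

Repeatedly combine the two least-probable nodes; the expected code length is the sum of the merged weights.
merge 23/500 + 7/125 → 51/500
merge 8/125 + 51/500 → 83/500
merge 77/500 + 83/500 → 8/25
merge 309/1000 + 8/25 → 629/1000
merge 371/1000 + 629/1000 → 1
L = 51/500 + 83/500 + 8/25 + 629/1000 + 1 = 2217/1000 = 2.217 bits/symbol.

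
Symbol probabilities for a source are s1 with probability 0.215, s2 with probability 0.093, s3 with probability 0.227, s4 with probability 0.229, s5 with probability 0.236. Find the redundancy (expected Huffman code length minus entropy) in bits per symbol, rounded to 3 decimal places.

Entropy H = −Σ p log₂ p ≈ 2.2597 bits.
Huffman merges: 93/1000+43/200→77/250; 227/1000+229/1000→57/125; 59/250+77/250→68/125; 57/125+68/125→1. L = 577/250 ≈ 2.3080.
L − H = 2.3080 − 2.2597 = 0.048 bits.

0.048 bits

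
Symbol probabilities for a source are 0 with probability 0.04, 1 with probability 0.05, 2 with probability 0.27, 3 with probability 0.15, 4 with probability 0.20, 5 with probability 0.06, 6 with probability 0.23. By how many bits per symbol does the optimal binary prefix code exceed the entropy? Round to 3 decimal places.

0.022 bits

Entropy H = −Σ p log₂ p ≈ 2.5180 bits.
Huffman merges: 1/25+1/20→9/100; 3/50+9/100→3/20; 3/20+3/20→3/10; 1/5+23/100→43/100; 27/100+3/10→57/100; 43/100+57/100→1. L = 127/50 ≈ 2.5400.
L − H = 2.5400 − 2.5180 = 0.022 bits.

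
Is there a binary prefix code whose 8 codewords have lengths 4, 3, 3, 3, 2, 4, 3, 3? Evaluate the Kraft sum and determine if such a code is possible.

With common denominator 2^4 = 16: Σ 2^(−ℓᵢ) = 1/16 + 2/16 + 2/16 + 2/16 + 4/16 + 1/16 + 2/16 + 2/16 = 16/16 = 1.
Kraft's inequality requires Σ ≤ 1; here Σ = 1 ≤ 1, so such a prefix code exists.

1; yes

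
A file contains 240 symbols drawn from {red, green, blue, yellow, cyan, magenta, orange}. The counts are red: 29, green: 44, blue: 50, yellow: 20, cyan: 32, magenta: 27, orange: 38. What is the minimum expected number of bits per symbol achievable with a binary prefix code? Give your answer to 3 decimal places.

Probabilities are the counts divided by 240.
Repeatedly combine the two least-probable nodes; the expected code length is the sum of the merged weights.
merge 1/12 + 9/80 → 47/240
merge 29/240 + 2/15 → 61/240
merge 19/120 + 11/60 → 41/120
merge 47/240 + 5/24 → 97/240
merge 61/240 + 41/120 → 143/240
merge 97/240 + 143/240 → 1
L = 47/240 + 61/240 + 41/120 + 97/240 + 143/240 + 1 = 67/24 ≈ 2.792 bits/symbol.

2.792 bits/symbol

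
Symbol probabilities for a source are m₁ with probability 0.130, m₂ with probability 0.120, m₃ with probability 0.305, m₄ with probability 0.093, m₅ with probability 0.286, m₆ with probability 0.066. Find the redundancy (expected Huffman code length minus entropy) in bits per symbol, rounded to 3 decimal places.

Entropy H = −Σ p log₂ p ≈ 2.3662 bits.
Huffman merges: 33/500+93/1000→159/1000; 3/25+13/100→1/4; 159/1000+1/4→409/1000; 143/500+61/200→591/1000; 409/1000+591/1000→1. L = 2409/1000 ≈ 2.4090.
L − H = 2.4090 − 2.3662 = 0.043 bits.

0.043 bits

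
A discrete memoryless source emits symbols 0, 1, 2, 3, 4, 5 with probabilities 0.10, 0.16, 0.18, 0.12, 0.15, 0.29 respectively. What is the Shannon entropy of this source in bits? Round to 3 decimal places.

2.496 bits

H = −Σ pᵢ log₂ pᵢ.
−0.10·log₂(0.10) = 0.3322
−0.16·log₂(0.16) = 0.4230
−0.18·log₂(0.18) = 0.4453
−0.12·log₂(0.12) = 0.3671
−0.15·log₂(0.15) = 0.4105
−0.29·log₂(0.29) = 0.5179
Sum ≈ 2.4960 → 2.496 bits.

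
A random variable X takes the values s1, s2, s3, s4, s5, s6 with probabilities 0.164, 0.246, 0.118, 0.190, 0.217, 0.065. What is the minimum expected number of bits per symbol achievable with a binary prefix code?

Repeatedly combine the two least-probable nodes; the expected code length is the sum of the merged weights.
merge 13/200 + 59/500 → 183/1000
merge 41/250 + 183/1000 → 347/1000
merge 19/100 + 217/1000 → 407/1000
merge 123/500 + 347/1000 → 593/1000
merge 407/1000 + 593/1000 → 1
L = 183/1000 + 347/1000 + 407/1000 + 593/1000 + 1 = 253/100 = 2.53 bits/symbol.

2.53 bits/symbol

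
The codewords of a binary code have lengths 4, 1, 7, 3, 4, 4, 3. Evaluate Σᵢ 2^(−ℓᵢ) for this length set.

0.9453125

With common denominator 2^7 = 128: Σ 2^(−ℓᵢ) = 8/128 + 64/128 + 1/128 + 16/128 + 8/128 + 8/128 + 16/128 = 121/128 = 0.9453125.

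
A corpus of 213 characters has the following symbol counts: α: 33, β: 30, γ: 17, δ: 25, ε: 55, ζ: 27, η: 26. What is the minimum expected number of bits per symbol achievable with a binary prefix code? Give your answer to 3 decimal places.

2.742 bits/symbol

Probabilities are the counts divided by 213.
Repeatedly combine the two least-probable nodes; the expected code length is the sum of the merged weights.
merge 17/213 + 25/213 → 14/71
merge 26/213 + 9/71 → 53/213
merge 10/71 + 11/71 → 21/71
merge 14/71 + 53/213 → 95/213
merge 55/213 + 21/71 → 118/213
merge 95/213 + 118/213 → 1
L = 14/71 + 53/213 + 21/71 + 95/213 + 118/213 + 1 = 584/213 ≈ 2.742 bits/symbol.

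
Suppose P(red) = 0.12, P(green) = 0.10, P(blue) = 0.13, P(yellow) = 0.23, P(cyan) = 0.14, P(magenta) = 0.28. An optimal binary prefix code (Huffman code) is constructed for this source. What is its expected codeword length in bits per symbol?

2.49 bits/symbol

Repeatedly combine the two least-probable nodes; the expected code length is the sum of the merged weights.
merge 1/10 + 3/25 → 11/50
merge 13/100 + 7/50 → 27/100
merge 11/50 + 23/100 → 9/20
merge 27/100 + 7/25 → 11/20
merge 9/20 + 11/20 → 1
L = 11/50 + 27/100 + 9/20 + 11/20 + 1 = 249/100 = 2.49 bits/symbol.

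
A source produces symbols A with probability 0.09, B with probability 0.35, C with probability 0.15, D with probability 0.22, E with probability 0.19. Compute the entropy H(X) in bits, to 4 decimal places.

H = −Σ pᵢ log₂ pᵢ.
−0.09·log₂(0.09) = 0.3127
−0.35·log₂(0.35) = 0.5301
−0.15·log₂(0.15) = 0.4105
−0.22·log₂(0.22) = 0.4806
−0.19·log₂(0.19) = 0.4552
Sum ≈ 2.1891 → 2.1891 bits.

2.1891 bits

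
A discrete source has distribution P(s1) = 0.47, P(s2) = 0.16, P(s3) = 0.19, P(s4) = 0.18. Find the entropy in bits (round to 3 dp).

H = −Σ pᵢ log₂ pᵢ.
−0.47·log₂(0.47) = 0.5120
−0.16·log₂(0.16) = 0.4230
−0.19·log₂(0.19) = 0.4552
−0.18·log₂(0.18) = 0.4453
Sum ≈ 1.8355 → 1.836 bits.

1.836 bits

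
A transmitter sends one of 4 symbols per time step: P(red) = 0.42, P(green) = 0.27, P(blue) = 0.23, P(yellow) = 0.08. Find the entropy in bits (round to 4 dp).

1.8148 bits

H = −Σ pᵢ log₂ pᵢ.
−0.42·log₂(0.42) = 0.5256
−0.27·log₂(0.27) = 0.5100
−0.23·log₂(0.23) = 0.4877
−0.08·log₂(0.08) = 0.2915
Sum ≈ 1.8148 → 1.8148 bits.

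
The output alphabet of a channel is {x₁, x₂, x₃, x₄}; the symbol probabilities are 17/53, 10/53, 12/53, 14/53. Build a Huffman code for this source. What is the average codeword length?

2 bits/symbol

Repeatedly combine the two least-probable nodes; the expected code length is the sum of the merged weights.
merge 10/53 + 12/53 → 22/53
merge 14/53 + 17/53 → 31/53
merge 22/53 + 31/53 → 1
L = 22/53 + 31/53 + 1 = 2 bits/symbol.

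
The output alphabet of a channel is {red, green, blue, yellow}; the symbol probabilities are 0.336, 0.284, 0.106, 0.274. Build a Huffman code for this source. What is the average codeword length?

Repeatedly combine the two least-probable nodes; the expected code length is the sum of the merged weights.
merge 53/500 + 137/500 → 19/50
merge 71/250 + 42/125 → 31/50
merge 19/50 + 31/50 → 1
L = 19/50 + 31/50 + 1 = 2 bits/symbol.

2 bits/symbol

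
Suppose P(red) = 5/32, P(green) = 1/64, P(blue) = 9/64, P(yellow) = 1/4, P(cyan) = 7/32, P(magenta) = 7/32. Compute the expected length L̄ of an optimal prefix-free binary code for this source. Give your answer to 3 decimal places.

2.469 bits/symbol

Repeatedly combine the two least-probable nodes; the expected code length is the sum of the merged weights.
merge 1/64 + 9/64 → 5/32
merge 5/32 + 5/32 → 5/16
merge 7/32 + 7/32 → 7/16
merge 1/4 + 5/16 → 9/16
merge 7/16 + 9/16 → 1
L = 5/32 + 5/16 + 7/16 + 9/16 + 1 = 79/32 ≈ 2.469 bits/symbol.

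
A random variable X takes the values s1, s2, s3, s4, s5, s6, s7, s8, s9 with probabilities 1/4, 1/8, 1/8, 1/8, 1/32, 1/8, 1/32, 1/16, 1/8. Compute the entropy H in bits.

2.9375 bits

Each probability is a power of 1/2, so log₂(1/p) is an integer.
H = Σ p·log₂(1/p) = 1/4·2 + 1/8·3 + 1/8·3 + 1/8·3 + 1/32·5 + 1/8·3 + 1/32·5 + 1/16·4 + 1/8·3 = 2.9375 bits.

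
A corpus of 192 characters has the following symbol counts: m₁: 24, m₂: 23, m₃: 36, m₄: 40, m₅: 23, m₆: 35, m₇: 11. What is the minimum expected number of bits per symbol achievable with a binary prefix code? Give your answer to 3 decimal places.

2.781 bits/symbol

Probabilities are the counts divided by 192.
Repeatedly combine the two least-probable nodes; the expected code length is the sum of the merged weights.
merge 11/192 + 23/192 → 17/96
merge 23/192 + 1/8 → 47/192
merge 17/96 + 35/192 → 23/64
merge 3/16 + 5/24 → 19/48
merge 47/192 + 23/64 → 29/48
merge 19/48 + 29/48 → 1
L = 17/96 + 47/192 + 23/64 + 19/48 + 29/48 + 1 = 89/32 ≈ 2.781 bits/symbol.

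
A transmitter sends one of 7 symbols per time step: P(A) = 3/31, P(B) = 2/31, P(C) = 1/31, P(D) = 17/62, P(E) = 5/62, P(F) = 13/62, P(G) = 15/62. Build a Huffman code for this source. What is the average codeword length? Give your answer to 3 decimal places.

2.548 bits/symbol

Repeatedly combine the two least-probable nodes; the expected code length is the sum of the merged weights.
merge 1/31 + 2/31 → 3/31
merge 5/62 + 3/31 → 11/62
merge 3/31 + 11/62 → 17/62
merge 13/62 + 15/62 → 14/31
merge 17/62 + 17/62 → 17/31
merge 14/31 + 17/31 → 1
L = 3/31 + 11/62 + 17/62 + 14/31 + 17/31 + 1 = 79/31 ≈ 2.548 bits/symbol.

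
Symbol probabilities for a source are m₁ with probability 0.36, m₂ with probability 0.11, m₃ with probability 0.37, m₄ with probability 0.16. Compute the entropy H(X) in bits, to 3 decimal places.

H = −Σ pᵢ log₂ pᵢ.
−0.36·log₂(0.36) = 0.5306
−0.11·log₂(0.11) = 0.3503
−0.37·log₂(0.37) = 0.5307
−0.16·log₂(0.16) = 0.4230
Sum ≈ 1.8346 → 1.835 bits.

1.835 bits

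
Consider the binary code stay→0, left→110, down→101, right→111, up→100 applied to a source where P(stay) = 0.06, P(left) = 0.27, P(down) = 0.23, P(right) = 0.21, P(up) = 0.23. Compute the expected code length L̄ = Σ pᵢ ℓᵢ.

2.88 bits/symbol

L̄ = Σ pᵢ·ℓᵢ = 0.06·1 + 0.27·3 + 0.23·3 + 0.21·3 + 0.23·3 = 2.88 bits/symbol.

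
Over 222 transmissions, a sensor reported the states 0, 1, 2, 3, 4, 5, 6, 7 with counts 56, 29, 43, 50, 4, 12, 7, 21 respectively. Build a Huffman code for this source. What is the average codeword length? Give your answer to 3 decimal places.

Probabilities are the counts divided by 222.
Repeatedly combine the two least-probable nodes; the expected code length is the sum of the merged weights.
merge 2/111 + 7/222 → 11/222
merge 11/222 + 2/37 → 23/222
merge 7/74 + 23/222 → 22/111
merge 29/222 + 43/222 → 12/37
merge 22/111 + 25/111 → 47/111
merge 28/111 + 12/37 → 64/111
merge 47/111 + 64/111 → 1
L = 11/222 + 23/222 + 22/111 + 12/37 + 47/111 + 64/111 + 1 = 99/37 ≈ 2.676 bits/symbol.

2.676 bits/symbol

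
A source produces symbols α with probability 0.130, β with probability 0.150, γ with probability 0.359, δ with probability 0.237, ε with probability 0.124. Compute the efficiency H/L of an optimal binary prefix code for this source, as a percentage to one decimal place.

97.1%

Entropy H = −Σ p log₂ p ≈ 2.1895 bits.
Huffman merges: 31/250+13/100→127/500; 3/20+237/1000→387/1000; 127/500+359/1000→613/1000; 387/1000+613/1000→1. L = 1127/500 ≈ 2.2540.
Efficiency = H/L = 2.1895/2.2540 = 97.1%.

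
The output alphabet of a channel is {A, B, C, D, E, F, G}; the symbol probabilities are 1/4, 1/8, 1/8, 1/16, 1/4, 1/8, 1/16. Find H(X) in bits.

2.625 bits

Each probability is a power of 1/2, so log₂(1/p) is an integer.
H = Σ p·log₂(1/p) = 1/4·2 + 1/8·3 + 1/8·3 + 1/16·4 + 1/4·2 + 1/8·3 + 1/16·4 = 2.625 bits.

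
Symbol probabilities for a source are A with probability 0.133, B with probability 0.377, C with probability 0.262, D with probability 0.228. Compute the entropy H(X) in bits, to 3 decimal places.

1.910 bits

H = −Σ pᵢ log₂ pᵢ.
−0.133·log₂(0.133) = 0.3871
−0.377·log₂(0.377) = 0.5306
−0.262·log₂(0.262) = 0.5063
−0.228·log₂(0.228) = 0.4863
Sum ≈ 1.9103 → 1.910 bits.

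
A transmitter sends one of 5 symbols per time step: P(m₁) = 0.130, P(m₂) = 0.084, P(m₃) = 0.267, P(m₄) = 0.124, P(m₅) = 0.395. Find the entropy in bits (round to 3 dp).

2.094 bits

H = −Σ pᵢ log₂ pᵢ.
−0.130·log₂(0.130) = 0.3826
−0.084·log₂(0.084) = 0.3002
−0.267·log₂(0.267) = 0.5087
−0.124·log₂(0.124) = 0.3734
−0.395·log₂(0.395) = 0.5293
Sum ≈ 2.0942 → 2.094 bits.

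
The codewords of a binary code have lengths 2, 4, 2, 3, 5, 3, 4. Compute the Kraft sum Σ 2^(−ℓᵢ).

With common denominator 2^5 = 32: Σ 2^(−ℓᵢ) = 8/32 + 2/32 + 8/32 + 4/32 + 1/32 + 4/32 + 2/32 = 29/32 = 0.90625.

0.90625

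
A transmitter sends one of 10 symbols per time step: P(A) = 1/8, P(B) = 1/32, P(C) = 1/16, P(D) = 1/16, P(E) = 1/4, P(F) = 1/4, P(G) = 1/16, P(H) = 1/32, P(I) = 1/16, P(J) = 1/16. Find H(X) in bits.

Each probability is a power of 1/2, so log₂(1/p) is an integer.
H = Σ p·log₂(1/p) = 1/8·3 + 1/32·5 + 1/16·4 + 1/16·4 + 1/4·2 + 1/4·2 + 1/16·4 + 1/32·5 + 1/16·4 + 1/16·4 = 2.9375 bits.

2.9375 bits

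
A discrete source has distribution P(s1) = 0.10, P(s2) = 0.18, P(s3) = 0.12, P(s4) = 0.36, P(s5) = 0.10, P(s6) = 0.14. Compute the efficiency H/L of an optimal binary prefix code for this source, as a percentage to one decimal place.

97.7%

Entropy H = −Σ p log₂ p ≈ 2.4045 bits.
Huffman merges: 1/10+1/10→1/5; 3/25+7/50→13/50; 9/50+1/5→19/50; 13/50+9/25→31/50; 19/50+31/50→1. L = 123/50 ≈ 2.4600.
Efficiency = H/L = 2.4045/2.4600 = 97.7%.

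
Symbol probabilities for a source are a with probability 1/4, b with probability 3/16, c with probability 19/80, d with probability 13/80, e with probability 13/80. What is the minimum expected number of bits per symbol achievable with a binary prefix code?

Repeatedly combine the two least-probable nodes; the expected code length is the sum of the merged weights.
merge 13/80 + 13/80 → 13/40
merge 3/16 + 19/80 → 17/40
merge 1/4 + 13/40 → 23/40
merge 17/40 + 23/40 → 1
L = 13/40 + 17/40 + 23/40 + 1 = 93/40 = 2.325 bits/symbol.

2.325 bits/symbol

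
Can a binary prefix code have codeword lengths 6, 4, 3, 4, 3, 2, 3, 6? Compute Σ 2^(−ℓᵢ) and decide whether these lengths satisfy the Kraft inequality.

With common denominator 2^6 = 64: Σ 2^(−ℓᵢ) = 1/64 + 4/64 + 8/64 + 4/64 + 8/64 + 16/64 + 8/64 + 1/64 = 50/64 = 0.78125.
Kraft's inequality requires Σ ≤ 1; here Σ = 0.78125 ≤ 1, so such a prefix code exists.

0.78125; yes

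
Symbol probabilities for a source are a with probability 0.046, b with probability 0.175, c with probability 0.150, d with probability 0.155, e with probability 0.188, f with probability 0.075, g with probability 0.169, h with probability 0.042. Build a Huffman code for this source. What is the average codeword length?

Repeatedly combine the two least-probable nodes; the expected code length is the sum of the merged weights.
merge 21/500 + 23/500 → 11/125
merge 3/40 + 11/125 → 163/1000
merge 3/20 + 31/200 → 61/200
merge 163/1000 + 169/1000 → 83/250
merge 7/40 + 47/250 → 363/1000
merge 61/200 + 83/250 → 637/1000
merge 363/1000 + 637/1000 → 1
L = 11/125 + 163/1000 + 61/200 + 83/250 + 363/1000 + 637/1000 + 1 = 361/125 = 2.888 bits/symbol.

2.888 bits/symbol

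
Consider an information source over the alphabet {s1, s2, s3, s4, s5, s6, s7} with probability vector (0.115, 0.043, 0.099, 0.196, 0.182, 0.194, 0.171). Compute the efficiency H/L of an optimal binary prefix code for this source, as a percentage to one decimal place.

97.6%

Entropy H = −Σ p log₂ p ≈ 2.6872 bits.
Huffman merges: 43/1000+99/1000→71/500; 23/200+71/500→257/1000; 171/1000+91/500→353/1000; 97/500+49/250→39/100; 257/1000+353/1000→61/100; 39/100+61/100→1. L = 344/125 ≈ 2.7520.
Efficiency = H/L = 2.6872/2.7520 = 97.6%.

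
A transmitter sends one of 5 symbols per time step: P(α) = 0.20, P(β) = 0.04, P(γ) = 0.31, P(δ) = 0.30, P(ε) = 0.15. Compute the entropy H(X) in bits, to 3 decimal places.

H = −Σ pᵢ log₂ pᵢ.
−0.20·log₂(0.20) = 0.4644
−0.04·log₂(0.04) = 0.1858
−0.31·log₂(0.31) = 0.5238
−0.30·log₂(0.30) = 0.5211
−0.15·log₂(0.15) = 0.4105
Sum ≈ 2.1056 → 2.106 bits.

2.106 bits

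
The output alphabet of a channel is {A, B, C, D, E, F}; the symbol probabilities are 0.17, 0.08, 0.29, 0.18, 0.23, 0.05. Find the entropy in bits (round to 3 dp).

2.393 bits

H = −Σ pᵢ log₂ pᵢ.
−0.17·log₂(0.17) = 0.4346
−0.08·log₂(0.08) = 0.2915
−0.29·log₂(0.29) = 0.5179
−0.18·log₂(0.18) = 0.4453
−0.23·log₂(0.23) = 0.4877
−0.05·log₂(0.05) = 0.2161
Sum ≈ 2.3931 → 2.393 bits.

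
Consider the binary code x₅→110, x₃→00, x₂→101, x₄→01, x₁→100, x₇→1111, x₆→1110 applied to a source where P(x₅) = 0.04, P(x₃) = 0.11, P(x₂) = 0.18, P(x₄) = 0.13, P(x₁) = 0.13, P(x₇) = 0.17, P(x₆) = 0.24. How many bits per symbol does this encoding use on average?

3.17 bits/symbol

L̄ = Σ pᵢ·ℓᵢ = 0.04·3 + 0.11·2 + 0.18·3 + 0.13·2 + 0.13·3 + 0.17·4 + 0.24·4 = 3.17 bits/symbol.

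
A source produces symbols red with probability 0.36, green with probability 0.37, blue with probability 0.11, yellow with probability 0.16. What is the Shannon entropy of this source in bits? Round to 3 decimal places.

H = −Σ pᵢ log₂ pᵢ.
−0.36·log₂(0.36) = 0.5306
−0.37·log₂(0.37) = 0.5307
−0.11·log₂(0.11) = 0.3503
−0.16·log₂(0.16) = 0.4230
Sum ≈ 1.8346 → 1.835 bits.

1.835 bits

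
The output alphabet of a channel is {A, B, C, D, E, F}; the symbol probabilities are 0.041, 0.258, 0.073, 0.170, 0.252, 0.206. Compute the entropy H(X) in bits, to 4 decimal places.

2.3741 bits

H = −Σ pᵢ log₂ pᵢ.
−0.041·log₂(0.041) = 0.1889
−0.258·log₂(0.258) = 0.5043
−0.073·log₂(0.073) = 0.2756
−0.170·log₂(0.170) = 0.4346
−0.252·log₂(0.252) = 0.5011
−0.206·log₂(0.206) = 0.4695
Sum ≈ 2.3741 → 2.3741 bits.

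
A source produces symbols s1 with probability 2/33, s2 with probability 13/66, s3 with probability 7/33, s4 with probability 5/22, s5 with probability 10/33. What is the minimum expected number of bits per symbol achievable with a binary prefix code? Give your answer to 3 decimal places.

2.258 bits/symbol

Repeatedly combine the two least-probable nodes; the expected code length is the sum of the merged weights.
merge 2/33 + 13/66 → 17/66
merge 7/33 + 5/22 → 29/66
merge 17/66 + 10/33 → 37/66
merge 29/66 + 37/66 → 1
L = 17/66 + 29/66 + 37/66 + 1 = 149/66 ≈ 2.258 bits/symbol.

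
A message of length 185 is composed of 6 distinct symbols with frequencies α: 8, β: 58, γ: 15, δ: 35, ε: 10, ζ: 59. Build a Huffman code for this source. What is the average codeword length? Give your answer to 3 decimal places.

2.276 bits/symbol

Probabilities are the counts divided by 185.
Repeatedly combine the two least-probable nodes; the expected code length is the sum of the merged weights.
merge 8/185 + 2/37 → 18/185
merge 3/37 + 18/185 → 33/185
merge 33/185 + 7/37 → 68/185
merge 58/185 + 59/185 → 117/185
merge 68/185 + 117/185 → 1
L = 18/185 + 33/185 + 68/185 + 117/185 + 1 = 421/185 ≈ 2.276 bits/symbol.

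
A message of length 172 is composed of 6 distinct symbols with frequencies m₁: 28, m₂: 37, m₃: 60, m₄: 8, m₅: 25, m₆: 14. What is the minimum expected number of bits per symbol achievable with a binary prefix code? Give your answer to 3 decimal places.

Probabilities are the counts divided by 172.
Repeatedly combine the two least-probable nodes; the expected code length is the sum of the merged weights.
merge 2/43 + 7/86 → 11/86
merge 11/86 + 25/172 → 47/172
merge 7/43 + 37/172 → 65/172
merge 47/172 + 15/43 → 107/172
merge 65/172 + 107/172 → 1
L = 11/86 + 47/172 + 65/172 + 107/172 + 1 = 413/172 ≈ 2.401 bits/symbol.

2.401 bits/symbol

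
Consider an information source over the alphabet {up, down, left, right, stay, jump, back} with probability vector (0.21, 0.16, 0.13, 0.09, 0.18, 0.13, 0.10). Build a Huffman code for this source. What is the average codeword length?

Repeatedly combine the two least-probable nodes; the expected code length is the sum of the merged weights.
merge 9/100 + 1/10 → 19/100
merge 13/100 + 13/100 → 13/50
merge 4/25 + 9/50 → 17/50
merge 19/100 + 21/100 → 2/5
merge 13/50 + 17/50 → 3/5
merge 2/5 + 3/5 → 1
L = 19/100 + 13/50 + 17/50 + 2/5 + 3/5 + 1 = 279/100 = 2.79 bits/symbol.

2.79 bits/symbol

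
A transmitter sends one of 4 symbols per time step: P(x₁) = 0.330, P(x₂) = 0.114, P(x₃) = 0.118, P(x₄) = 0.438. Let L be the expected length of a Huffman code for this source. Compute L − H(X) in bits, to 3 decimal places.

Entropy H = −Σ p log₂ p ≈ 1.7704 bits.
Huffman merges: 57/500+59/500→29/125; 29/125+33/100→281/500; 219/500+281/500→1. L = 897/500 ≈ 1.7940.
L − H = 1.7940 − 1.7704 = 0.024 bits.

0.024 bits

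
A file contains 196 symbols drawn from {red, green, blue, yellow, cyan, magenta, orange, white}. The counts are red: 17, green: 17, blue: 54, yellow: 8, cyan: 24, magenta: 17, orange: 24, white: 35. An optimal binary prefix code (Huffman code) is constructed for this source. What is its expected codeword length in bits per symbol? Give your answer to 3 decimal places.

2.847 bits/symbol

Probabilities are the counts divided by 196.
Repeatedly combine the two least-probable nodes; the expected code length is the sum of the merged weights.
merge 2/49 + 17/196 → 25/196
merge 17/196 + 17/196 → 17/98
merge 6/49 + 6/49 → 12/49
merge 25/196 + 17/98 → 59/196
merge 5/28 + 12/49 → 83/196
merge 27/98 + 59/196 → 113/196
merge 83/196 + 113/196 → 1
L = 25/196 + 17/98 + 12/49 + 59/196 + 83/196 + 113/196 + 1 = 279/98 ≈ 2.847 bits/symbol.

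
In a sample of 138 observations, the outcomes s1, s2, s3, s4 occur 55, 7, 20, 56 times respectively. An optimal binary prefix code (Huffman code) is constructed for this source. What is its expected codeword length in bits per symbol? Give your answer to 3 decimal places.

1.790 bits/symbol

Probabilities are the counts divided by 138.
Repeatedly combine the two least-probable nodes; the expected code length is the sum of the merged weights.
merge 7/138 + 10/69 → 9/46
merge 9/46 + 55/138 → 41/69
merge 28/69 + 41/69 → 1
L = 9/46 + 41/69 + 1 = 247/138 ≈ 1.790 bits/symbol.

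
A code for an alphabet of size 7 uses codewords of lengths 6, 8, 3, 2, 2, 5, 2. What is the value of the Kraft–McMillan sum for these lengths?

With common denominator 2^8 = 256: Σ 2^(−ℓᵢ) = 4/256 + 1/256 + 32/256 + 64/256 + 64/256 + 8/256 + 64/256 = 237/256 = 0.92578125.

0.92578125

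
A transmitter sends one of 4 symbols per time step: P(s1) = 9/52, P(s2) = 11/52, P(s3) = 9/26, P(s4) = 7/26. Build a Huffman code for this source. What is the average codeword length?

2 bits/symbol

Repeatedly combine the two least-probable nodes; the expected code length is the sum of the merged weights.
merge 9/52 + 11/52 → 5/13
merge 7/26 + 9/26 → 8/13
merge 5/13 + 8/13 → 1
L = 5/13 + 8/13 + 1 = 2 bits/symbol.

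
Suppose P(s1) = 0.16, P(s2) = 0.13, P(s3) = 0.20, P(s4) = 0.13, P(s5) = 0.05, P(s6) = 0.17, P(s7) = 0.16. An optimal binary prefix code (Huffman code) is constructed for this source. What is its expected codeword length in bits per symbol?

2.8 bits/symbol

Repeatedly combine the two least-probable nodes; the expected code length is the sum of the merged weights.
merge 1/20 + 13/100 → 9/50
merge 13/100 + 4/25 → 29/100
merge 4/25 + 17/100 → 33/100
merge 9/50 + 1/5 → 19/50
merge 29/100 + 33/100 → 31/50
merge 19/50 + 31/50 → 1
L = 9/50 + 29/100 + 33/100 + 19/50 + 31/50 + 1 = 14/5 = 2.8 bits/symbol.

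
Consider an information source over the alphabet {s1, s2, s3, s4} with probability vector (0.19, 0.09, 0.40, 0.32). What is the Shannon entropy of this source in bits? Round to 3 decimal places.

H = −Σ pᵢ log₂ pᵢ.
−0.19·log₂(0.19) = 0.4552
−0.09·log₂(0.09) = 0.3127
−0.40·log₂(0.40) = 0.5288
−0.32·log₂(0.32) = 0.5260
Sum ≈ 1.8227 → 1.823 bits.

1.823 bits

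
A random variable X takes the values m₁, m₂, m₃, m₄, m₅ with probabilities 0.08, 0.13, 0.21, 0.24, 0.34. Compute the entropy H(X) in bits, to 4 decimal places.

H = −Σ pᵢ log₂ pᵢ.
−0.08·log₂(0.08) = 0.2915
−0.13·log₂(0.13) = 0.3826
−0.21·log₂(0.21) = 0.4728
−0.24·log₂(0.24) = 0.4941
−0.34·log₂(0.34) = 0.5292
Sum ≈ 2.1703 → 2.1703 bits.

2.1703 bits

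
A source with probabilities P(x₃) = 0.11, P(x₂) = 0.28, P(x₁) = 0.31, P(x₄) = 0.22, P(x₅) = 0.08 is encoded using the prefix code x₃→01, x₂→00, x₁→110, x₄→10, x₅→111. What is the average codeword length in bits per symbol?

L̄ = Σ pᵢ·ℓᵢ = 0.11·2 + 0.28·2 + 0.31·3 + 0.22·2 + 0.08·3 = 2.39 bits/symbol.

2.39 bits/symbol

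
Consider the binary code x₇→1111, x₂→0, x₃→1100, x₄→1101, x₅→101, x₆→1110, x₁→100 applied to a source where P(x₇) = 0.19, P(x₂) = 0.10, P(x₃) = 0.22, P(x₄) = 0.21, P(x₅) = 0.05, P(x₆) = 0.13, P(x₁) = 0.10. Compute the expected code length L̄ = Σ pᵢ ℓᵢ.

L̄ = Σ pᵢ·ℓᵢ = 0.19·4 + 0.10·1 + 0.22·4 + 0.21·4 + 0.05·3 + 0.13·4 + 0.10·3 = 3.55 bits/symbol.

3.55 bits/symbol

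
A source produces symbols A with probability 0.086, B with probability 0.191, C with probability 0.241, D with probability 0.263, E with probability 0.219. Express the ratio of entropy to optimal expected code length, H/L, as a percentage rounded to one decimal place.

98.5%

Entropy H = −Σ p log₂ p ≈ 2.2419 bits.
Huffman merges: 43/500+191/1000→277/1000; 219/1000+241/1000→23/50; 263/1000+277/1000→27/50; 23/50+27/50→1. L = 2277/1000 ≈ 2.2770.
Efficiency = H/L = 2.2419/2.2770 = 98.5%.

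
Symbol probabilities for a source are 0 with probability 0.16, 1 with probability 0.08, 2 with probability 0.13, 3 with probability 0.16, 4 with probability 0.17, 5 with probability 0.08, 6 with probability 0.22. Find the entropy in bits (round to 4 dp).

2.7269 bits

H = −Σ pᵢ log₂ pᵢ.
−0.16·log₂(0.16) = 0.4230
−0.08·log₂(0.08) = 0.2915
−0.13·log₂(0.13) = 0.3826
−0.16·log₂(0.16) = 0.4230
−0.17·log₂(0.17) = 0.4346
−0.08·log₂(0.08) = 0.2915
−0.22·log₂(0.22) = 0.4806
Sum ≈ 2.7269 → 2.7269 bits.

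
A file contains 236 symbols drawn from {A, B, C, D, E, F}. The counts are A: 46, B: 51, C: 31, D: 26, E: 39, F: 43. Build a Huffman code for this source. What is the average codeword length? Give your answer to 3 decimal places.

2.589 bits/symbol

Probabilities are the counts divided by 236.
Repeatedly combine the two least-probable nodes; the expected code length is the sum of the merged weights.
merge 13/118 + 31/236 → 57/236
merge 39/236 + 43/236 → 41/118
merge 23/118 + 51/236 → 97/236
merge 57/236 + 41/118 → 139/236
merge 97/236 + 139/236 → 1
L = 57/236 + 41/118 + 97/236 + 139/236 + 1 = 611/236 ≈ 2.589 bits/symbol.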